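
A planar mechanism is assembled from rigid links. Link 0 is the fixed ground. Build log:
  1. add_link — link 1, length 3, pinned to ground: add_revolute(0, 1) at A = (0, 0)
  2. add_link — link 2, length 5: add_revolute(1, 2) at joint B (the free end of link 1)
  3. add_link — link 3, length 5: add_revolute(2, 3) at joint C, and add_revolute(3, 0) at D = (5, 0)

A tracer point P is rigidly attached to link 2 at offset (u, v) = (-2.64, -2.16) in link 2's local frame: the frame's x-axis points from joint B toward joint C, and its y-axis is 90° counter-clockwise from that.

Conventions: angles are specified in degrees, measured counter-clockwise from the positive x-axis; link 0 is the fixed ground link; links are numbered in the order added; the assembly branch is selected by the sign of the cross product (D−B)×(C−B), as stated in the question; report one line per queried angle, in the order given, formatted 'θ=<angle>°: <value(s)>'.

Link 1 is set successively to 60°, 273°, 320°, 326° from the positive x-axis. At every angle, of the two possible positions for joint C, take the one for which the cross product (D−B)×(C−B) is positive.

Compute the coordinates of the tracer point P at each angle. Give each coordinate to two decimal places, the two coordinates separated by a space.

A=(0,0), D=(5.00,0)
θ=60°: B = A + 3.00·(cos60°, sin60°) = (1.5000, 2.5981)
θ=60°: |BD| = 4.3589
θ=60°: circle(B,5.00) ∩ circle(D,5.00): a=2.1794, h=4.5000
θ=60°:   candidates: C₊=(5.9322,4.9123) cross=19.615; C₋=(0.5678,-2.3143) cross=-19.615
θ=60°:   branch + wants cross > 0 → take C=(5.9322,4.9123) (cross=19.615)
θ=60°: ex = (C−B)/|BC| = (0.8864,0.4629); ey = (-0.4629,0.8864)
θ=60°: P = B + -2.64·ex + -2.16·ey = (0.1596,-0.5386)
θ=273°: B = A + 3.00·(cos273°, sin273°) = (0.1570, -2.9959)
θ=273°: |BD| = 5.6947
θ=273°: circle(B,5.00) ∩ circle(D,5.00): a=2.8474, h=4.1101
θ=273°:   candidates: C₊=(0.4163,1.9974) cross=23.406; C₋=(4.7407,-4.9933) cross=-23.406
θ=273°:   branch + wants cross > 0 → take C=(0.4163,1.9974) (cross=23.406)
θ=273°: ex = (C−B)/|BC| = (0.0519,0.9987); ey = (-0.9987,0.0519)
θ=273°: P = B + -2.64·ex + -2.16·ey = (2.1772,-5.7443)
θ=320°: B = A + 3.00·(cos320°, sin320°) = (2.2981, -1.9284)
θ=320°: |BD| = 3.3194
θ=320°: circle(B,5.00) ∩ circle(D,5.00): a=1.6597, h=4.7165
θ=320°:   candidates: C₊=(0.9091,2.8748) cross=15.656; C₋=(6.3890,-4.8032) cross=-15.656
θ=320°:   branch + wants cross > 0 → take C=(0.9091,2.8748) (cross=15.656)
θ=320°: ex = (C−B)/|BC| = (-0.2778,0.9606); ey = (-0.9606,-0.2778)
θ=320°: P = B + -2.64·ex + -2.16·ey = (5.1065,-3.8644)
θ=326°: B = A + 3.00·(cos326°, sin326°) = (2.4871, -1.6776)
θ=326°: |BD| = 3.0214
θ=326°: circle(B,5.00) ∩ circle(D,5.00): a=1.5107, h=4.7663
θ=326°:   candidates: C₊=(1.0971,3.1253) cross=14.401; C₋=(6.3900,-4.8029) cross=-14.401
θ=326°:   branch + wants cross > 0 → take C=(1.0971,3.1253) (cross=14.401)
θ=326°: ex = (C−B)/|BC| = (-0.2780,0.9606); ey = (-0.9606,-0.2780)
θ=326°: P = B + -2.64·ex + -2.16·ey = (5.2959,-3.6131)

θ=60°: 0.16 -0.54
θ=273°: 2.18 -5.74
θ=320°: 5.11 -3.86
θ=326°: 5.30 -3.61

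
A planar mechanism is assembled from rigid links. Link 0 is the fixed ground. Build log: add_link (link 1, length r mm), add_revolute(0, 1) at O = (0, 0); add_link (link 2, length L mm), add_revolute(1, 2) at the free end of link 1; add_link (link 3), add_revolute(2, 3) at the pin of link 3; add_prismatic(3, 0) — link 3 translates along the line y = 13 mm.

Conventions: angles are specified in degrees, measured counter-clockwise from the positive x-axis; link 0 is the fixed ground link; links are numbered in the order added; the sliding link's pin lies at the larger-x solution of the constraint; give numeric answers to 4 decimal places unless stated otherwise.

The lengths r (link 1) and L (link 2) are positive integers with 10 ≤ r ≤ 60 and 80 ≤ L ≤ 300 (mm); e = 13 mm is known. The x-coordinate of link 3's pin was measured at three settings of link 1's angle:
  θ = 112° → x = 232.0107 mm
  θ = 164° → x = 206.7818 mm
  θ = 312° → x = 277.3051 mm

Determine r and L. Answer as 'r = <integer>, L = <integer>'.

constraint per measurement: (x − r cos θ)² + (r sin θ − e)² = L²
subtracting the θ₁ and θ₂ equations cancels the r² and L² terms:
r = (x₁² − x₂²) / (2[(x₁cos θ₁ + e sin θ₁) − (x₂cos θ₂ + e sin θ₂)]) = 46.0000 → r = 46
L² = (x₁ − r cos θ₁)² + (r sin θ₁ − e)² = 63001.0249 → L = 251.0000 → L = 251
check at θ₃=312°: x = 277.3051 (printed 277.3051) ✓

r = 46, L = 251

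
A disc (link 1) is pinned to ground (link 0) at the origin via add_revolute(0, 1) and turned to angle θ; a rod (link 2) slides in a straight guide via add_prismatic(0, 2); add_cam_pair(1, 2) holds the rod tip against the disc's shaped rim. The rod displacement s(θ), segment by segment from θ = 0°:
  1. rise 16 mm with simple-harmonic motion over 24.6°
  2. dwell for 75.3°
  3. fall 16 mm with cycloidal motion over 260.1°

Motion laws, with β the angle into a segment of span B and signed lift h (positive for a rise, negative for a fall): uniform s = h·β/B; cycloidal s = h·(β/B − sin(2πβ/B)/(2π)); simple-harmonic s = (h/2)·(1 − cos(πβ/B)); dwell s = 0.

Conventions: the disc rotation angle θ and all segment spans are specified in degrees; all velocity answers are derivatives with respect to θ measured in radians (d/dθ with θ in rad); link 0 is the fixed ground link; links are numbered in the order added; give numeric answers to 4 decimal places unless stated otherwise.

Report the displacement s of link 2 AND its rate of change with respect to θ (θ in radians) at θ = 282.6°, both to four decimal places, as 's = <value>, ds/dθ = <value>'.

segment 1 (0° to 24.6°, simple-harmonic, h = 16) is passed completely: s = 0.0000 + (16) = 16.0000
segment 2 (24.6° to 99.9°, dwell): s unchanged at 16.0000
θ = 282.6° falls in segment 3 (99.9° to 360°, cycloidal, h = -16): β = 282.6 − 99.9 = 182.7°, B = 260.1°; Δs = -16·(0.7024 − sin(2π·0.7024)/(2π)) = -13.6723; s = 16.0000 − 13.6723 = 2.3277
velocity in seg [99.9°–360°] (cycloidal), θ in radians: β = 182.7° = 3.1887 rad, B = 260.1° = 4.5396 rad; ds/dθ = (h/B)(1 − cos(2πβ/B)) = ((-16)/4.5396)(1 − cos(2π·0.7024)) = -4.562543 mm/rad

s = 2.3277, ds/dθ = -4.5625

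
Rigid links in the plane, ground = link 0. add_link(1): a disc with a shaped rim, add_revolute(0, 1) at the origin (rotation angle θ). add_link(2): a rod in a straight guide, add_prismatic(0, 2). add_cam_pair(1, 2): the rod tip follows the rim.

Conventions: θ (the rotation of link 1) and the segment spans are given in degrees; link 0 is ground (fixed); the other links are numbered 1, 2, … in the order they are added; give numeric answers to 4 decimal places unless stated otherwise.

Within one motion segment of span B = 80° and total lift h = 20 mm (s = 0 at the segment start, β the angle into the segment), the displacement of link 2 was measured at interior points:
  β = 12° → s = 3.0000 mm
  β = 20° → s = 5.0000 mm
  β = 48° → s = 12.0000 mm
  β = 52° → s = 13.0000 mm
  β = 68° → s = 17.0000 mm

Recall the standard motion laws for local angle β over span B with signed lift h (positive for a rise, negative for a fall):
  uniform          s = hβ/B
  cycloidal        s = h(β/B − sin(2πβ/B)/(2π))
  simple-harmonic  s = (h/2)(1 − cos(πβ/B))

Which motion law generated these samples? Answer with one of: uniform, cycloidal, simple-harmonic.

candidates at β/B = r: uniform s = h·r (linear in β); cycloidal s = h·(r − sin(2πr)/(2π)); simple-harmonic s = (h/2)(1 − cos(πr))
β=12°: printed 3.0000 | uniform 3.0000, cycloidal 0.4248, simple-harmonic 1.0899
β=20°: printed 5.0000 | uniform 5.0000, cycloidal 1.8169, simple-harmonic 2.9289
β=48°: printed 12.0000 | uniform 12.0000, cycloidal 13.8710, simple-harmonic 13.0902
β=52°: printed 13.0000 | uniform 13.0000, cycloidal 15.5752, simple-harmonic 14.5399
β=68°: printed 17.0000 | uniform 17.0000, cycloidal 19.5752, simple-harmonic 18.9101
only one law matches every sample → uniform

uniform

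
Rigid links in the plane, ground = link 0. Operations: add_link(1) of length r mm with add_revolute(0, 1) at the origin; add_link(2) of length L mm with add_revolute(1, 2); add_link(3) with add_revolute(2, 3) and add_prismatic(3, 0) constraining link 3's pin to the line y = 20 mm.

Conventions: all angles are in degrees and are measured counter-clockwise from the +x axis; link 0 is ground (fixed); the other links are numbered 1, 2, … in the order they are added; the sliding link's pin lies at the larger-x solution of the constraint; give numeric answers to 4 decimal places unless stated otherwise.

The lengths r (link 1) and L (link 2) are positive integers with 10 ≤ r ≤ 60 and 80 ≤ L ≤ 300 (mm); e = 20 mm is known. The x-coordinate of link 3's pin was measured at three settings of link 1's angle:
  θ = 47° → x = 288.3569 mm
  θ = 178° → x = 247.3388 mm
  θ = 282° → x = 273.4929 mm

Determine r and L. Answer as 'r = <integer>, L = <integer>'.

constraint per measurement: (x − r cos θ)² + (r sin θ − e)² = L²
subtracting the θ₁ and θ₂ equations cancels the r² and L² terms:
r = (x₁² − x₂²) / (2[(x₁cos θ₁ + e sin θ₁) − (x₂cos θ₂ + e sin θ₂)]) = 24.0000 → r = 24
L² = (x₁ − r cos θ₁)² + (r sin θ₁ − e)² = 73983.9734 → L = 272.0000 → L = 272
check at θ₃=282°: x = 273.4929 (printed 273.4929) ✓

r = 24, L = 272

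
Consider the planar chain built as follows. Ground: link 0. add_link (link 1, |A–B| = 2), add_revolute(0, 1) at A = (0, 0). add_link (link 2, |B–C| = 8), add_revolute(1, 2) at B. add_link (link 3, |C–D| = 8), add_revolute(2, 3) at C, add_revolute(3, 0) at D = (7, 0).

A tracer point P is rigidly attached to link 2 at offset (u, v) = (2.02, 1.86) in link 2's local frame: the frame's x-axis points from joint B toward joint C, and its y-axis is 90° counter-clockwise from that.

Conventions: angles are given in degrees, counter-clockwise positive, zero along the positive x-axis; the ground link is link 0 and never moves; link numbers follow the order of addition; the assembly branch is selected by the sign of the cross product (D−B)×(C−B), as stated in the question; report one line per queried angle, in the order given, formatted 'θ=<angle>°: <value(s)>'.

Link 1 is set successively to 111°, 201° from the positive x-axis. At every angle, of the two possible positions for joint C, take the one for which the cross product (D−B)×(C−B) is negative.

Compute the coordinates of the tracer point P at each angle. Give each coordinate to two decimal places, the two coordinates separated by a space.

A=(0,0), D=(7.00,0)
θ=111°: B = A + 2.00·(cos111°, sin111°) = (-0.7167, 1.8672)
θ=111°: |BD| = 7.9394
θ=111°: circle(B,8.00) ∩ circle(D,8.00): a=3.9697, h=6.9456
θ=111°:   candidates: C₊=(4.7751,7.6844) cross=55.144; C₋=(1.5082,-5.8172) cross=-55.144
θ=111°:   branch - wants cross < 0 → take C=(1.5082,-5.8172) (cross=-55.144)
θ=111°: ex = (C−B)/|BC| = (0.2781,-0.9605); ey = (0.9605,0.2781)
θ=111°: P = B + 2.02·ex + 1.86·ey = (1.6317,0.4442)
θ=201°: B = A + 2.00·(cos201°, sin201°) = (-1.8672, -0.7167)
θ=201°: |BD| = 8.8961
θ=201°: circle(B,8.00) ∩ circle(D,8.00): a=4.4480, h=6.6494
θ=201°:   candidates: C₊=(2.0307,6.2694) cross=59.154; C₋=(3.1021,-6.9862) cross=-59.154
θ=201°:   branch - wants cross < 0 → take C=(3.1021,-6.9862) (cross=-59.154)
θ=201°: ex = (C−B)/|BC| = (0.6212,-0.7837); ey = (0.7837,0.6212)
θ=201°: P = B + 2.02·ex + 1.86·ey = (0.8452,-1.1444)

θ=111°: 1.63 0.44
θ=201°: 0.85 -1.14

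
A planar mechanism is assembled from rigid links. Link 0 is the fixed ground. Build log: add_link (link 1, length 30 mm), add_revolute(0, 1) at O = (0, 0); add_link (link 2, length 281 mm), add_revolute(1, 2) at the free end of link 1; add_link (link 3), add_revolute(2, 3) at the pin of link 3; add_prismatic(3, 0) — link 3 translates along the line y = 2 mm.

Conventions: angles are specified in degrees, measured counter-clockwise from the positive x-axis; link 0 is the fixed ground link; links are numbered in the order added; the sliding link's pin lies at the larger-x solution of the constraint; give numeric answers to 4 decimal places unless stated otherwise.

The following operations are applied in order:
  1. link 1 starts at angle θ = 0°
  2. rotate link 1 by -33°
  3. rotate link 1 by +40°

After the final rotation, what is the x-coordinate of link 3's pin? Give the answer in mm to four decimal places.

geometry: r = 30 mm, L = 281 mm, e = 2 mm; θ starts at 0°
rotate link 1 by -33°: θ ← 0° -33° = -33°
rotate link 1 by +40°: θ ← -33° +40° = 7°
crank pin P = (r cos θ, r sin θ) = (29.776385, 3.656080)
h = r sin θ − e = 3.656080 − 2 = 1.656080
x = r cos θ + √(L² − h²) = 29.776385 + 280.995120 = 310.771504

310.7715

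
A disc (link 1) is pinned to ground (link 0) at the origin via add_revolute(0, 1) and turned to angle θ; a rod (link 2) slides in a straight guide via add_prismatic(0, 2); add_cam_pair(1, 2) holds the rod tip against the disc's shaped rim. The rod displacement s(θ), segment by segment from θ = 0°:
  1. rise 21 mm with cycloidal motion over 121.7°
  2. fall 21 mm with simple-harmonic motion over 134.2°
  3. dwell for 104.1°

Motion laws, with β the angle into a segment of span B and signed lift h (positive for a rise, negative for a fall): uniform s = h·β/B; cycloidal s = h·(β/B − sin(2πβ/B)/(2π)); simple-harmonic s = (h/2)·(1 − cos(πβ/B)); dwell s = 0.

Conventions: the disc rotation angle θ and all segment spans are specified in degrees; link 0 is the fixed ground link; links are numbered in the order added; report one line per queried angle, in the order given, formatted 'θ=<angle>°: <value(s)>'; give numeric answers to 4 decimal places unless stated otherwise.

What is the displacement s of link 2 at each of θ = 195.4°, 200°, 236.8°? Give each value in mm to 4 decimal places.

segment 1 (0° to 121.7°, cycloidal, h = 21) is passed completely: s = 0.0000 + (21) = 21.0000
θ = 195.4° falls in segment 2 (121.7° to 255.9°, simple-harmonic, h = -21): β = 195.4 − 121.7 = 73.7°, B = 134.2°; Δs = -21/2·(1 − cos(π·0.5492)) = -12.1159; s = 21.0000 − 12.1159 = 8.8841
θ = 200° falls in segment 2 (121.7° to 255.9°, simple-harmonic, h = -21): β = 200 − 121.7 = 78.3°, B = 134.2°; Δs = -21/2·(1 − cos(π·0.5835)) = -13.2216; s = 21.0000 − 13.2216 = 7.7784
θ = 236.8° falls in segment 2 (121.7° to 255.9°, simple-harmonic, h = -21): β = 236.8 − 121.7 = 115.1°, B = 134.2°; Δs = -21/2·(1 − cos(π·0.8577)) = -19.9678; s = 21.0000 − 19.9678 = 1.0322

θ=195.4°: 8.8841
θ=200°: 7.7784
θ=236.8°: 1.0322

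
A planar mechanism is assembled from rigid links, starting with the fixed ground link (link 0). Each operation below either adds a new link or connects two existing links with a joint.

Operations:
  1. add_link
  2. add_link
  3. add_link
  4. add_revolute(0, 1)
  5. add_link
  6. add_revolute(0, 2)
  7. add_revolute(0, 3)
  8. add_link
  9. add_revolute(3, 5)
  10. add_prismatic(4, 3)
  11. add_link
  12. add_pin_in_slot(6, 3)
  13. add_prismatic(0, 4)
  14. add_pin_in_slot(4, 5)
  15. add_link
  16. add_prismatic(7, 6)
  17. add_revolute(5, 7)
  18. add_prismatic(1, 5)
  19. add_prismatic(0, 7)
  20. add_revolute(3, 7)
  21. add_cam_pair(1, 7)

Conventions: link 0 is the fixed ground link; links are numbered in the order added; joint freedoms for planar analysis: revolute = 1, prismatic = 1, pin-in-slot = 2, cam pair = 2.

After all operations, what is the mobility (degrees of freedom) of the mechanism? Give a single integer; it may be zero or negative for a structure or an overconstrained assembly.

L=1 J1=0 J2=0
add link → L=2 J1=0 J2=0
add link → L=3 J1=0 J2=0
add link → L=4 J1=0 J2=0
R@0,1 dof=1 J1 → L=4 J1=1 J2=0
add link → L=5 J1=1 J2=0
R@0,2 dof=1 J1 → L=5 J1=2 J2=0
R@0,3 dof=1 J1 → L=5 J1=3 J2=0
add link → L=6 J1=3 J2=0
R@3,5 dof=1 J1 → L=6 J1=4 J2=0
P@4,3 dof=1 J1 → L=6 J1=5 J2=0
add link → L=7 J1=5 J2=0
PS@6,3 dof=2 J2 → L=7 J1=5 J2=1
P@0,4 dof=1 J1 → L=7 J1=6 J2=1
PS@4,5 dof=2 J2 → L=7 J1=6 J2=2
add link → L=8 J1=6 J2=2
P@7,6 dof=1 J1 → L=8 J1=7 J2=2
R@5,7 dof=1 J1 → L=8 J1=8 J2=2
P@1,5 dof=1 J1 → L=8 J1=9 J2=2
P@0,7 dof=1 J1 → L=8 J1=10 J2=2
R@3,7 dof=1 J1 → L=8 J1=11 J2=2
C@1,7 dof=2 J2 → L=8 J1=11 J2=3
M=3(L−1)−2J1−J2=3·7−2·11−3=-4

M = -4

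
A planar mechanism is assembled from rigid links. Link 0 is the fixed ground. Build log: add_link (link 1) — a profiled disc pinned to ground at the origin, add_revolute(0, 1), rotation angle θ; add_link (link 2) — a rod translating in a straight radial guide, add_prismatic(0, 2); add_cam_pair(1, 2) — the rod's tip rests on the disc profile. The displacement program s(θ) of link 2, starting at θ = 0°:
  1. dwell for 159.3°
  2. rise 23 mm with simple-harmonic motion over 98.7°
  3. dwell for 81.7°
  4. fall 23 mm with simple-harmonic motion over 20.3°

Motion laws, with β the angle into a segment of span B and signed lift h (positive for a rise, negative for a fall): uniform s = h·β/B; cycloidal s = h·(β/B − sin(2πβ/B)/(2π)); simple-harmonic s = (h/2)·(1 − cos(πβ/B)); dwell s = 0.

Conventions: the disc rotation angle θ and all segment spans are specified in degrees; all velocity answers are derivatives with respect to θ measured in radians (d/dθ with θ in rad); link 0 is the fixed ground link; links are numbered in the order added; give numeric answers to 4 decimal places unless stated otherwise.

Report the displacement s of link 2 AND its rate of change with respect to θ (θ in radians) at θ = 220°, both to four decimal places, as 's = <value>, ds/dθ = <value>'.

seg 1 [0°–159.3°] dwell: s stays 0.0000
seg 2 [159.3°–258°] simple-harmonic, h=23: θ=220° here. β=60.7, B=98.7. 23/2·(1 − cos(π·0.6150)) = 15.5648 → s = 15.5648
velocity in seg [159.3°–258°] (simple-harmonic), θ in radians: β = 60.7° = 1.0594 rad, B = 98.7° = 1.7226 rad; ds/dθ = (πh/(2B)) sin(πβ/B) = (π·23/(2·1.7226)) sin(π·0.6150) = 19.618853 mm/rad

s = 15.5648, ds/dθ = 19.6189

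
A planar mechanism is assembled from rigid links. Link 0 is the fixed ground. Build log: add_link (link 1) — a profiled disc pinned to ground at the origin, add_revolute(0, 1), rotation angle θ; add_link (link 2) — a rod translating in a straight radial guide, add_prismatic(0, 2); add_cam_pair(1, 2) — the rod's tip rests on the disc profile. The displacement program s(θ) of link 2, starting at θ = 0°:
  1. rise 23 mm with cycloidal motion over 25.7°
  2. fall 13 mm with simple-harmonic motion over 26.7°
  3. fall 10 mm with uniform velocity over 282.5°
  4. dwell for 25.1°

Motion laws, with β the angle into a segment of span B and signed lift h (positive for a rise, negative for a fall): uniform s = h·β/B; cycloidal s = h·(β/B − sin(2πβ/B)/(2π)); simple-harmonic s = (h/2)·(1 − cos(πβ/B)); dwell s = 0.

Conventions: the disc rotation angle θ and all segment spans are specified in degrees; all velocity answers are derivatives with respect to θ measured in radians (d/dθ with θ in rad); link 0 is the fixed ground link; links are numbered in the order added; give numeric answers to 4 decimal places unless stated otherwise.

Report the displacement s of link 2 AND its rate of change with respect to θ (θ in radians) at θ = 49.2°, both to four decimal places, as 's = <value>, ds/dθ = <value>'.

seg 1 [0°–25.7°] cycloidal, h=23: full span → s += 23 → s = 23.0000
seg 2 [25.7°–52.4°] simple-harmonic, h=-13: θ=49.2° here. β=23.5, B=26.7. -13/2·(1 − cos(π·0.8801)) = -12.5447 → s = 10.4553
velocity in seg [25.7°–52.4°] (simple-harmonic), θ in radians: β = 23.5° = 0.4102 rad, B = 26.7° = 0.4660 rad; ds/dθ = (πh/(2B)) sin(πβ/B) = (π·(-13)/(2·0.4660)) sin(π·0.8801) = -16.112123 mm/rad

s = 10.4553, ds/dθ = -16.1121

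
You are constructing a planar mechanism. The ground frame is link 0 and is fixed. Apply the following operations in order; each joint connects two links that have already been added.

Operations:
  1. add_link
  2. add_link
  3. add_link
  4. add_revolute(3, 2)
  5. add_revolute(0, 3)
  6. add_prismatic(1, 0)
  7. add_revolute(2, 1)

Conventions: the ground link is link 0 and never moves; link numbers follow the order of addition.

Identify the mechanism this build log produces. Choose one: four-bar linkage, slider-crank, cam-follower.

links: 4 (incl. ground); joints: 3 revolute, 1 prismatic, 0 higher (cam) pair, forming one closed loop
4 links, 3 revolutes + 1 prismatic in one loop → slider-crank

slider-crank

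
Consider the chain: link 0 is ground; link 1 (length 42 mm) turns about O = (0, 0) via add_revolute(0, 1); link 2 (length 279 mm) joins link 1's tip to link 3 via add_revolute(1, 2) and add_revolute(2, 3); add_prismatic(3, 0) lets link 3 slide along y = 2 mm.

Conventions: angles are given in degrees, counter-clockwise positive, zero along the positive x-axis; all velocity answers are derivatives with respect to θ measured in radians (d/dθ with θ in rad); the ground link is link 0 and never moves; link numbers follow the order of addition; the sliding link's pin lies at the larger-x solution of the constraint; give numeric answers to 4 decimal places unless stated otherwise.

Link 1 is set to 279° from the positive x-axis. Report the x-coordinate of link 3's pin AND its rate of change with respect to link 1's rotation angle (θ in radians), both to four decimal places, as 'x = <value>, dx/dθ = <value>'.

geometry: r = 42 mm, L = 279 mm, e = 2 mm
crank pin P = (r cos θ, r sin θ) = (6.570248, -41.482910)
h = r sin θ − e = -41.482910 − 2 = -43.482910
x = r cos θ + √(L² − h²) = 6.570248 + 275.590705 = 282.160952
dx/dθ = −r sin θ − h·r cos θ/√(L² − h²) (θ in radians; h = -43.482910) = 42.519569

x = 282.1610, dx/dθ = 42.5196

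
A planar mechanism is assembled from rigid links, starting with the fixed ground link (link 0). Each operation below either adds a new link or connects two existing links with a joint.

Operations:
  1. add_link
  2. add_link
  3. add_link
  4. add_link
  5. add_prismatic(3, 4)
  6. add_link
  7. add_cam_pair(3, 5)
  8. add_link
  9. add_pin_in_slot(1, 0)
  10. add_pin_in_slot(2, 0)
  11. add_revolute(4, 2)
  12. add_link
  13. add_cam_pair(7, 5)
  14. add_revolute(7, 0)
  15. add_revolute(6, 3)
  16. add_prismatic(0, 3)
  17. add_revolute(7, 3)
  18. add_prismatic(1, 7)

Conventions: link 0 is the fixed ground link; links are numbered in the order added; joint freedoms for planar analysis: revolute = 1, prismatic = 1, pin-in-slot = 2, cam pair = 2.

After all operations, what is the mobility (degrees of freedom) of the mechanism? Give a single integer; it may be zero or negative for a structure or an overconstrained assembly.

ground; <1,0,0>
#1 <2,0,0>
#2 <3,0,0>
#3 <4,0,0>
#4 <5,0,0>
P:3↔4 J1 <5,1,0>
#5 <6,1,0>
C:3↔5 J2 <6,1,1>
#6 <7,1,1>
PS:1↔0 J2 <7,1,2>
PS:2↔0 J2 <7,1,3>
R:4↔2 J1 <7,2,3>
#7 <8,2,3>
C:7↔5 J2 <8,2,4>
R:7↔0 J1 <8,3,4>
R:6↔3 J1 <8,4,4>
P:0↔3 J1 <8,5,4>
R:7↔3 J1 <8,6,4>
P:1↔7 J1 <8,7,4>
3×7 − 2×7 − 1×4 = 3

M = 3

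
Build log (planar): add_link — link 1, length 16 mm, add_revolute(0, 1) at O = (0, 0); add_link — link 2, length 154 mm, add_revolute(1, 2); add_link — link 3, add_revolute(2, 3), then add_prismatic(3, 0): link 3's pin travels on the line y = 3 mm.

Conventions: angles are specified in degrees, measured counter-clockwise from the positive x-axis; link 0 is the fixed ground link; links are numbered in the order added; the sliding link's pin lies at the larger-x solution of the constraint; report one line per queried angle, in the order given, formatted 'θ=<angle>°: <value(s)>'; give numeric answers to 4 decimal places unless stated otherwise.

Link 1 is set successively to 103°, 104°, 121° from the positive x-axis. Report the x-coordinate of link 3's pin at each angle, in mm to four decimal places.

geometry: r = 16 mm, L = 154 mm, e = 3 mm
θ=103°: crank pin P = (r cos θ, r sin θ) = (-3.599217, 15.589921)
θ=103°: h = r sin θ − e = 15.589921 − 3 = 12.589921
θ=103°: x = r cos θ + √(L² − h²) = -3.599217 + 153.484507 = 149.885290
θ=104°: crank pin P = (r cos θ, r sin θ) = (-3.870750, 15.524732)
θ=104°: h = r sin θ − e = 15.524732 − 3 = 12.524732
θ=104°: x = r cos θ + √(L² − h²) = -3.870750 + 153.489840 = 149.619090
θ=121°: crank pin P = (r cos θ, r sin θ) = (-8.240609, 13.714677)
θ=121°: h = r sin θ − e = 13.714677 − 3 = 10.714677
θ=121°: x = r cos θ + √(L² − h²) = -8.240609 + 153.626807 = 145.386197

θ=103°: 149.8853
θ=104°: 149.6191
θ=121°: 145.3862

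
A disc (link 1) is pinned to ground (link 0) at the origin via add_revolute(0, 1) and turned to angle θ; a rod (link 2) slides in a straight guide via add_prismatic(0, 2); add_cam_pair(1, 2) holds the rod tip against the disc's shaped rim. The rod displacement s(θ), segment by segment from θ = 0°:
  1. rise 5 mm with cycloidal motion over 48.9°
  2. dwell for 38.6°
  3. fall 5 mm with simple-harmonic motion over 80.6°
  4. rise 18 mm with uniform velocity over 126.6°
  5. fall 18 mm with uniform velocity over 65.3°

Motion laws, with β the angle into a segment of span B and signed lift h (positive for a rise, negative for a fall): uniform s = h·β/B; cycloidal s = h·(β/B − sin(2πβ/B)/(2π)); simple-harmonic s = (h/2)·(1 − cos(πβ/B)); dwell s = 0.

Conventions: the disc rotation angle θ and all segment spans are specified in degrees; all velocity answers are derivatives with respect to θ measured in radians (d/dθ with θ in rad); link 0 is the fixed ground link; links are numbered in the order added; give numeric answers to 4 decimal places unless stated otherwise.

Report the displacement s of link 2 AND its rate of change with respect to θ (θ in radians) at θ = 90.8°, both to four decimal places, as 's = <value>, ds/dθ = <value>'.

segment 1 (0° to 48.9°, cycloidal, h = 5) is passed completely: s = 0.0000 + (5) = 5.0000
segment 2 (48.9° to 87.5°, dwell): s unchanged at 5.0000
θ = 90.8° falls in segment 3 (87.5° to 168.1°, simple-harmonic, h = -5): β = 90.8 − 87.5 = 3.3°, B = 80.6°; Δs = -5/2·(1 − cos(π·0.0409)) = -0.0207; s = 5.0000 − 0.0207 = 4.9793
velocity in seg [87.5°–168.1°] (simple-harmonic), θ in radians: β = 3.3° = 0.0576 rad, B = 80.6° = 1.4067 rad; ds/dθ = (πh/(2B)) sin(πβ/B) = (π·(-5)/(2·1.4067)) sin(π·0.0409) = -0.716157 mm/rad

s = 4.9793, ds/dθ = -0.7162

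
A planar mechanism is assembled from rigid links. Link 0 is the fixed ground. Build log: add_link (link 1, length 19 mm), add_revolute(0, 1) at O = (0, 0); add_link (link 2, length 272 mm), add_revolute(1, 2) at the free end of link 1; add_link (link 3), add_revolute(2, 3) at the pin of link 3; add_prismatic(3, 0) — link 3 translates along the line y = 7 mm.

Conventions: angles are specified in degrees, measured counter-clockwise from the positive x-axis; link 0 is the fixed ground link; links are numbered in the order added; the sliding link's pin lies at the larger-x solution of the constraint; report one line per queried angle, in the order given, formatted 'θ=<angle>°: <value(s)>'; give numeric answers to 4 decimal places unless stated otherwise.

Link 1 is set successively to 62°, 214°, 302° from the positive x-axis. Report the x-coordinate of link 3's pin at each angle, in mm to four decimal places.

geometry: r = 19 mm, L = 272 mm, e = 7 mm
θ=62°: crank pin P = (r cos θ, r sin θ) = (8.919960, 16.776004)
θ=62°: h = r sin θ − e = 16.776004 − 7 = 9.776004
θ=62°: x = r cos θ + √(L² − h²) = 8.919960 + 271.824263 = 280.744222
θ=214°: crank pin P = (r cos θ, r sin θ) = (-15.751714, -10.624665)
θ=214°: h = r sin θ − e = -10.624665 − 7 = -17.624665
θ=214°: x = r cos θ + √(L² − h²) = -15.751714 + 271.428391 = 255.676677
θ=302°: crank pin P = (r cos θ, r sin θ) = (10.068466, -16.112914)
θ=302°: h = r sin θ − e = -16.112914 − 7 = -23.112914
θ=302°: x = r cos θ + √(L² − h²) = 10.068466 + 271.016223 = 281.084689

θ=62°: 280.7442
θ=214°: 255.6767
θ=302°: 281.0847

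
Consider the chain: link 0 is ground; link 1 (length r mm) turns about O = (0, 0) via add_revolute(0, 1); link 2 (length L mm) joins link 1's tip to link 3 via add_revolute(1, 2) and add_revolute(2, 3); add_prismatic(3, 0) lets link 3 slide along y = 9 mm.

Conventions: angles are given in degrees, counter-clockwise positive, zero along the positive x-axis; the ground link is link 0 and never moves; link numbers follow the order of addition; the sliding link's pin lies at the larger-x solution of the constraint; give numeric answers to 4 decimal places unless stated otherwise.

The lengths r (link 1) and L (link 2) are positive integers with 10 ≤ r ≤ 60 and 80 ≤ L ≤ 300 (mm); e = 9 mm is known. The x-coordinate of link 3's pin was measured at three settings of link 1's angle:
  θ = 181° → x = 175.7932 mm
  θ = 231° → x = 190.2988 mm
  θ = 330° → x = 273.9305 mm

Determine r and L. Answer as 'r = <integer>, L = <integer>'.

constraint per measurement: (x − r cos θ)² + (r sin θ − e)² = L²
subtracting the θ₁ and θ₂ equations cancels the r² and L² terms:
r = (x₁² − x₂²) / (2[(x₁cos θ₁ + e sin θ₁) − (x₂cos θ₂ + e sin θ₂)]) = 54.0000 → r = 54
L² = (x₁ − r cos θ₁)² + (r sin θ₁ − e)² = 52899.9869 → L = 230.0000 → L = 230
check at θ₃=330°: x = 273.9305 (printed 273.9305) ✓

r = 54, L = 230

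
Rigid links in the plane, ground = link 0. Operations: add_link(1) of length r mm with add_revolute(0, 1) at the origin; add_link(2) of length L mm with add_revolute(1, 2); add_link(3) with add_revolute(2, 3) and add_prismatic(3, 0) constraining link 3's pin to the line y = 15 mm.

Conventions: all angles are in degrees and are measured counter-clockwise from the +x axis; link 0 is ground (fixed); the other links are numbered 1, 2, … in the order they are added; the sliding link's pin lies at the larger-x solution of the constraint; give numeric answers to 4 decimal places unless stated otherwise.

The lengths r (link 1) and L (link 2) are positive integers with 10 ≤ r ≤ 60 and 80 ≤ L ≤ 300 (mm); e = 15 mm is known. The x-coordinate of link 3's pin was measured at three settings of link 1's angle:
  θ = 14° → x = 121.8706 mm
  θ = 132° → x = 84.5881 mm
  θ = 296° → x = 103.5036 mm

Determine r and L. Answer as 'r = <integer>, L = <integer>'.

constraint per measurement: (x − r cos θ)² + (r sin θ − e)² = L²
subtracting the θ₁ and θ₂ equations cancels the r² and L² terms:
r = (x₁² − x₂²) / (2[(x₁cos θ₁ + e sin θ₁) − (x₂cos θ₂ + e sin θ₂)]) = 23.0000 → r = 23
L² = (x₁ − r cos θ₁)² + (r sin θ₁ − e)² = 9999.9930 → L = 100.0000 → L = 100
check at θ₃=296°: x = 103.5036 (printed 103.5036) ✓

r = 23, L = 100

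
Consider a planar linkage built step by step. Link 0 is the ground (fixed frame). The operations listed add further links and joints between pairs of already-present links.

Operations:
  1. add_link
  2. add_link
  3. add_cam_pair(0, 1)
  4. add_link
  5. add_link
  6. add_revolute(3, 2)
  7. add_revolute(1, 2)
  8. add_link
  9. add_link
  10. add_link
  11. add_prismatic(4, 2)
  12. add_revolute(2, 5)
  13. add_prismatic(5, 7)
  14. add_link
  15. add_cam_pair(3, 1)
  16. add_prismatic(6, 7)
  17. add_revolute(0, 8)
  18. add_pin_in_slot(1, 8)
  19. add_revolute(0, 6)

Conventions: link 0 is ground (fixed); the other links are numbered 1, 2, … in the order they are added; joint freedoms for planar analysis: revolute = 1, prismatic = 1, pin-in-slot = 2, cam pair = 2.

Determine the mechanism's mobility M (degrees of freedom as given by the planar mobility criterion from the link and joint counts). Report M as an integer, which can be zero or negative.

L=1 J1=0 J2=0
add link → L=2 J1=0 J2=0
add link → L=3 J1=0 J2=0
C@0,1 dof=2 J2 → L=3 J1=0 J2=1
add link → L=4 J1=0 J2=1
add link → L=5 J1=0 J2=1
R@3,2 dof=1 J1 → L=5 J1=1 J2=1
R@1,2 dof=1 J1 → L=5 J1=2 J2=1
add link → L=6 J1=2 J2=1
add link → L=7 J1=2 J2=1
add link → L=8 J1=2 J2=1
P@4,2 dof=1 J1 → L=8 J1=3 J2=1
R@2,5 dof=1 J1 → L=8 J1=4 J2=1
P@5,7 dof=1 J1 → L=8 J1=5 J2=1
add link → L=9 J1=5 J2=1
C@3,1 dof=2 J2 → L=9 J1=5 J2=2
P@6,7 dof=1 J1 → L=9 J1=6 J2=2
R@0,8 dof=1 J1 → L=9 J1=7 J2=2
PS@1,8 dof=2 J2 → L=9 J1=7 J2=3
R@0,6 dof=1 J1 → L=9 J1=8 J2=3
M=3(L−1)−2J1−J2=3·8−2·8−3=5

M = 5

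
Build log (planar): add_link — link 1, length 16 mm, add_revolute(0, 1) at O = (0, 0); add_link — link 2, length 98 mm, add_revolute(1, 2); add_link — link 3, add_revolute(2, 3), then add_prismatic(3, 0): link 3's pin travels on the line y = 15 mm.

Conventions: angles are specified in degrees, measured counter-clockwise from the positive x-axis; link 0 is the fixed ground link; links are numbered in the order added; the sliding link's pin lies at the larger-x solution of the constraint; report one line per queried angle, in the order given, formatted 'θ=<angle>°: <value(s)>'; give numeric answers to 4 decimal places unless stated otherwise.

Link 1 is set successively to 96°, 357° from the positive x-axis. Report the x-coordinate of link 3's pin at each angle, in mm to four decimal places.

geometry: r = 16 mm, L = 98 mm, e = 15 mm
θ=96°: crank pin P = (r cos θ, r sin θ) = (-1.672455, 15.912350)
θ=96°: h = r sin θ − e = 15.912350 − 15 = 0.912350
θ=96°: x = r cos θ + √(L² − h²) = -1.672455 + 97.995753 = 96.323298
θ=357°: crank pin P = (r cos θ, r sin θ) = (15.978073, -0.837375)
θ=357°: h = r sin θ − e = -0.837375 − 15 = -15.837375
θ=357°: x = r cos θ + √(L² − h²) = 15.978073 + 96.711827 = 112.689900

θ=96°: 96.3233
θ=357°: 112.6899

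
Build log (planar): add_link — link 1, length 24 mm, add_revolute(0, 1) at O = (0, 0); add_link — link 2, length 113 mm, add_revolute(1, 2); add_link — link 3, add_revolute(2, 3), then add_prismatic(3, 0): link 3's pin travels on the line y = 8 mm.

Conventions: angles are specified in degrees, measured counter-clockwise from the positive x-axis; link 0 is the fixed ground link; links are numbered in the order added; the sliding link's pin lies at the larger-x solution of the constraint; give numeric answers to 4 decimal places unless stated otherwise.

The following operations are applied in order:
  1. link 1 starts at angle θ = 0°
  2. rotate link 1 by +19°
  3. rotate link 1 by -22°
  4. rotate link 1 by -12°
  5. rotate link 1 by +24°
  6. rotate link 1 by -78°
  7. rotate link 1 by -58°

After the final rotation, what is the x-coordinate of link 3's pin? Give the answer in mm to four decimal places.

geometry: r = 24 mm, L = 113 mm, e = 8 mm; θ starts at 0°
rotate link 1 by +19°: θ ← 0° +19° = 19°
rotate link 1 by -22°: θ ← 19° -22° = -3°
rotate link 1 by -12°: θ ← -3° -12° = -15°
rotate link 1 by +24°: θ ← -15° +24° = 9°
rotate link 1 by -78°: θ ← 9° -78° = -69°
rotate link 1 by -58°: θ ← -69° -58° = -127°
crank pin P = (r cos θ, r sin θ) = (-14.443561, -19.167252)
h = r sin θ − e = -19.167252 − 8 = -27.167252
x = r cos θ + √(L² − h²) = -14.443561 + 109.685644 = 95.242083

95.2421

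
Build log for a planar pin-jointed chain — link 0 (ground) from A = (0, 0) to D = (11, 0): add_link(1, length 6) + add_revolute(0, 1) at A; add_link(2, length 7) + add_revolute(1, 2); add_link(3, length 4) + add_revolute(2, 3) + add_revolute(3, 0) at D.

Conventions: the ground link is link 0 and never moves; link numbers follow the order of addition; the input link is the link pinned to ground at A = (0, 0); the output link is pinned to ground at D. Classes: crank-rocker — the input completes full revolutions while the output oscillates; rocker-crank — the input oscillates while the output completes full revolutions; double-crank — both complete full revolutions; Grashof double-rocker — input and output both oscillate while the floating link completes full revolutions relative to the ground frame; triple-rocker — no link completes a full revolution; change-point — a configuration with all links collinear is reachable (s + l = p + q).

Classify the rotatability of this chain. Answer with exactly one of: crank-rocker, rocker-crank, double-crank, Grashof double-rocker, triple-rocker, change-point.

lengths: ground=11, input=6, coupler=7, output=4
sorted: s=4 (shortest), l=11 (longest), p+q=13
s + l = 15 vs p + q = 13
s + l > p + q → non-Grashof → no link fully rotates → triple-rocker

triple-rocker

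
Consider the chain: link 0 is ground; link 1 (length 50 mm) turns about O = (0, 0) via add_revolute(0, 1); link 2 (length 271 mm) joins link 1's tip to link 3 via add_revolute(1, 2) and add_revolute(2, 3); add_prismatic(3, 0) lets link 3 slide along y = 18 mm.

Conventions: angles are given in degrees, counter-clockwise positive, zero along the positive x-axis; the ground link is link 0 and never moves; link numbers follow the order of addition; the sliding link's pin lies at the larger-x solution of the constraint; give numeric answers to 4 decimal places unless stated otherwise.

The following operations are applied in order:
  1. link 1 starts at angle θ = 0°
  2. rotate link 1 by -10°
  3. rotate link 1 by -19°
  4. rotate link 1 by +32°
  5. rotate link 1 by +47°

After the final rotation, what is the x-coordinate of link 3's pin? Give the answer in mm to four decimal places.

geometry: r = 50 mm, L = 271 mm, e = 18 mm; θ starts at 0°
rotate link 1 by -10°: θ ← 0° -10° = -10°
rotate link 1 by -19°: θ ← -10° -19° = -29°
rotate link 1 by +32°: θ ← -29° +32° = 3°
rotate link 1 by +47°: θ ← 3° +47° = 50°
crank pin P = (r cos θ, r sin θ) = (32.139380, 38.302222)
h = r sin θ − e = 38.302222 − 18 = 20.302222
x = r cos θ + √(L² − h²) = 32.139380 + 270.238450 = 302.377830

302.3778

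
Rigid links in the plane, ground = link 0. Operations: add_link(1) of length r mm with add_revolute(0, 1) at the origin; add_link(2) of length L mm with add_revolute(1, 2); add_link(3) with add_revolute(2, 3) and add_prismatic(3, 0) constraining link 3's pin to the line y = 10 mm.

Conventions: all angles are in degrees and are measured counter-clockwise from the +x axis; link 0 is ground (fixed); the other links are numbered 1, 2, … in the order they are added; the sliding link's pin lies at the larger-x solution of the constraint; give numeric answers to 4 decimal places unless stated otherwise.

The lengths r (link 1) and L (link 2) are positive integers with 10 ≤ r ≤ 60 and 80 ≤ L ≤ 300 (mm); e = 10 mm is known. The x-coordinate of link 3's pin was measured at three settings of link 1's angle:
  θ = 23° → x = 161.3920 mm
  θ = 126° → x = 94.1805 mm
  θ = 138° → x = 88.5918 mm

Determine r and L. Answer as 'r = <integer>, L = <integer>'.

constraint per measurement: (x − r cos θ)² + (r sin θ − e)² = L²
subtracting the θ₁ and θ₂ equations cancels the r² and L² terms:
r = (x₁² − x₂²) / (2[(x₁cos θ₁ + e sin θ₁) − (x₂cos θ₂ + e sin θ₂)]) = 43.0000 → r = 43
L² = (x₁ − r cos θ₁)² + (r sin θ₁ − e)² = 14884.0066 → L = 122.0000 → L = 122
check at θ₃=138°: x = 88.5918 (printed 88.5918) ✓

r = 43, L = 122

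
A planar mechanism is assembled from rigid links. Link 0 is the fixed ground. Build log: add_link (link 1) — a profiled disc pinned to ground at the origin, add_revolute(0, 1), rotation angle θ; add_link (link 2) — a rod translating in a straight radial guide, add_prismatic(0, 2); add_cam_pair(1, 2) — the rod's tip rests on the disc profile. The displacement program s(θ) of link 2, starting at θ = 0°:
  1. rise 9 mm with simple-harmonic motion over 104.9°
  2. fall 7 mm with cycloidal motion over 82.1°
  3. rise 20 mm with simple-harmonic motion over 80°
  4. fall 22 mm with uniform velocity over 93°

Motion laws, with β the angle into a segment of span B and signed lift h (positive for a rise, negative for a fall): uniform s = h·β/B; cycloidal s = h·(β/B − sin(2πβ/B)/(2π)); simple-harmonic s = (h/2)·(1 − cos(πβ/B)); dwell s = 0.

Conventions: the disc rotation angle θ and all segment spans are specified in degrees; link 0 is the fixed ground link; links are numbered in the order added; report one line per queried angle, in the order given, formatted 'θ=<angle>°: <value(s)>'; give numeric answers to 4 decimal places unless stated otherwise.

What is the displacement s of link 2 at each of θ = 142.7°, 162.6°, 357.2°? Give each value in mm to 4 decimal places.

seg 1 [0°–104.9°] simple-harmonic, h=9: full span → s += 9 → s = 9.0000
seg 2 [104.9°–187°] cycloidal, h=-7: θ=142.7° here. β=37.8, B=82.1. -7·(0.4604 − sin(2π·0.4604)/(2π)) = -2.9486 → s = 6.0514
seg 2 [104.9°–187°] cycloidal, h=-7: θ=162.6° here. β=57.7, B=82.1. -7·(0.7028 − sin(2π·0.7028)/(2π)) = -5.9851 → s = 3.0149
seg 2 [104.9°–187°] cycloidal, h=-7: full span → s += -7 → s = 2.0000
seg 3 [187°–267°] simple-harmonic, h=20: full span → s += 20 → s = 22.0000
seg 4 [267°–360°] uniform, h=-22: θ=357.2° here. β=90.2, B=93. -22·90.2/93 = -21.3376 → s = 0.6624

θ=142.7°: 6.0514
θ=162.6°: 3.0149
θ=357.2°: 0.6624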